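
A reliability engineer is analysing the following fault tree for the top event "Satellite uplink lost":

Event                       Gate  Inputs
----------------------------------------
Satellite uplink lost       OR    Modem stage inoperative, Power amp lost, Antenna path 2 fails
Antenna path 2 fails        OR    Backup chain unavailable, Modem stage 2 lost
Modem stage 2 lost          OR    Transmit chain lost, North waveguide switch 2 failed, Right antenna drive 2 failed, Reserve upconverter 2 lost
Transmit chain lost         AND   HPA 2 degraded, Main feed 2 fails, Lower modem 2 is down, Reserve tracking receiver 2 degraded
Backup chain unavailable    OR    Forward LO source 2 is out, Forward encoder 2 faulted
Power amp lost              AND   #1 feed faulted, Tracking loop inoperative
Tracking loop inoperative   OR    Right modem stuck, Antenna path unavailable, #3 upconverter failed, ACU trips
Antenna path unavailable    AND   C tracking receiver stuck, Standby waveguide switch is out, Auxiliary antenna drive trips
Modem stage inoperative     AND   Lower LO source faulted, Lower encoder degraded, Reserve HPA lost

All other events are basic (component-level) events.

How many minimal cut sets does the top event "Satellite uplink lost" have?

11

Modem stage inoperative [AND]: one cut set from each child combined → 1 × 1 × 1 = 1 cut set(s).
Antenna path unavailable [AND]: one cut set from each child combined → 1 × 1 × 1 = 1 cut set(s).
Tracking loop inoperative [OR]: union of children's cut sets → 4 cut set(s).
Power amp lost [AND]: one cut set from each child combined → 1 × 4 = 4 cut set(s).
Backup chain unavailable [OR]: union of children's cut sets → 2 cut set(s).
Transmit chain lost [AND]: one cut set from each child combined → 1 × 1 × 1 × 1 = 1 cut set(s).
Modem stage 2 lost [OR]: union of children's cut sets → 4 cut set(s).
Antenna path 2 fails [OR]: union of children's cut sets → 6 cut set(s).
Satellite uplink lost [OR]: union of children's cut sets → 11 cut set(s).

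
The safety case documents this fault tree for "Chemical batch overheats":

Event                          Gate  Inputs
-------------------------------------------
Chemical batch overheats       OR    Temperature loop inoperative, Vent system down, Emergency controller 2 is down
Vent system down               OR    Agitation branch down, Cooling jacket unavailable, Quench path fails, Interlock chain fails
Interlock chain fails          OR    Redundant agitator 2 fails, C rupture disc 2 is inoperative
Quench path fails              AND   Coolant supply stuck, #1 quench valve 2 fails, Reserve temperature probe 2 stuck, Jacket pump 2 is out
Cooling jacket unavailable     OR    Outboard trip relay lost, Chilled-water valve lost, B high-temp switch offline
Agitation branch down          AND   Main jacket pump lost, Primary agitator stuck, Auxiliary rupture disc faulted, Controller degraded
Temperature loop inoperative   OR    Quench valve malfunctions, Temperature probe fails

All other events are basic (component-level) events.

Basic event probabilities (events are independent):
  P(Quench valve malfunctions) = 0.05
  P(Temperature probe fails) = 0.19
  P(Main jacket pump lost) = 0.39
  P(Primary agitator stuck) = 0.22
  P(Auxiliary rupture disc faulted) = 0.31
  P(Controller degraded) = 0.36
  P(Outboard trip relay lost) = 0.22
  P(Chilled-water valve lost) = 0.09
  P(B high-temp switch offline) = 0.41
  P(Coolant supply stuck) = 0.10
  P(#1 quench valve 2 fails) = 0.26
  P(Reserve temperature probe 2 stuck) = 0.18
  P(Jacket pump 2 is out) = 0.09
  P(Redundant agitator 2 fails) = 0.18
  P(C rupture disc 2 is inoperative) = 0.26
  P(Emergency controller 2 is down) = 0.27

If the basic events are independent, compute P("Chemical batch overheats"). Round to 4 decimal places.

0.8587

P(Temperature loop inoperative) [OR] = 1 − (1−0.05) × (1−0.19) = 0.230500
P(Agitation branch down) [AND] = 0.39 × 0.22 × 0.31 × 0.36 = 0.009575
P(Cooling jacket unavailable) [OR] = 1 − (1−0.22) × (1−0.09) × (1−0.41) = 0.581218
P(Quench path fails) [AND] = 0.10 × 0.26 × 0.18 × 0.09 = 0.000421
P(Interlock chain fails) [OR] = 1 − (1−0.18) × (1−0.26) = 0.393200
P(Vent system down) [OR] = 1 − (1−0.009575) × (1−0.581218) × (1−0.000421) × (1−0.393200) = 0.748422
P(Chemical batch overheats) [OR] = 1 − (1−0.230500) × (1−0.748422) × (1−0.27) = 0.858680
Rounded to 4 decimal places: P(Chemical batch overheats) ≈ 0.8587.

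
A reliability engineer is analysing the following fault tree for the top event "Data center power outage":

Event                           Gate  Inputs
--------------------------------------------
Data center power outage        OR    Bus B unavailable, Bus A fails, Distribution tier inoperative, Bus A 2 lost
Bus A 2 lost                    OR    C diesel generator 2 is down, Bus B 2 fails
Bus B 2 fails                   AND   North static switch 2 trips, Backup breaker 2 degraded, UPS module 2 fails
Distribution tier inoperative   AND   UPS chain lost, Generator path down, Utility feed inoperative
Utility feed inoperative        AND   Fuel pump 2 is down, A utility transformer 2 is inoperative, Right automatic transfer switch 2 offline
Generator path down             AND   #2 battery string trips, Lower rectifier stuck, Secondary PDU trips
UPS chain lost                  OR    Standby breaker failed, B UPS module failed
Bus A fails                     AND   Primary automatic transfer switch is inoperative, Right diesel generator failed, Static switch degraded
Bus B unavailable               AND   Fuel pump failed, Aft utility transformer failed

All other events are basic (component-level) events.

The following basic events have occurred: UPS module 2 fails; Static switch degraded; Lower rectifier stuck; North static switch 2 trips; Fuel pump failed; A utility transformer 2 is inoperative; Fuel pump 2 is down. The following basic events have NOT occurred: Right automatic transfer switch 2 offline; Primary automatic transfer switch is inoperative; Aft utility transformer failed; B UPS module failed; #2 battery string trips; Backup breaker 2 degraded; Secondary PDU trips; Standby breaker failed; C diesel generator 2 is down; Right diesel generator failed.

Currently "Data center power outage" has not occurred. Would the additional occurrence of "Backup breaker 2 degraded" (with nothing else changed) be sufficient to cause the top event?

Counterfactual: set "Backup breaker 2 degraded" to occurred.
Bus B unavailable [AND]: Fuel pump failed=occurs, Aft utility transformer failed=not → not all inputs occur → does not occur.
Bus A fails [AND]: Primary automatic transfer switch is inoperative=not, Right diesel generator failed=not, Static switch degraded=occurs → not all inputs occur → does not occur.
UPS chain lost [OR]: Standby breaker failed=not, B UPS module failed=not → no input occurs → does not occur.
Generator path down [AND]: #2 battery string trips=not, Lower rectifier stuck=occurs, Secondary PDU trips=not → not all inputs occur → does not occur.
Utility feed inoperative [AND]: Fuel pump 2 is down=occurs, A utility transformer 2 is inoperative=occurs, Right automatic transfer switch 2 offline=not → not all inputs occur → does not occur.
Distribution tier inoperative [AND]: UPS chain lost=not, Generator path down=not, Utility feed inoperative=not → not all inputs occur → does not occur.
Bus B 2 fails [AND]: North static switch 2 trips=occurs, Backup breaker 2 degraded=occurs, UPS module 2 fails=occurs → all inputs occur → occurs.
Bus A 2 lost [OR]: C diesel generator 2 is down=not, Bus B 2 fails=occurs → at least one input occurs → occurs.
Data center power outage [OR]: Bus B unavailable=not, Bus A fails=not, Distribution tier inoperative=not, Bus A 2 lost=occurs → at least one input occurs → occurs.

Yes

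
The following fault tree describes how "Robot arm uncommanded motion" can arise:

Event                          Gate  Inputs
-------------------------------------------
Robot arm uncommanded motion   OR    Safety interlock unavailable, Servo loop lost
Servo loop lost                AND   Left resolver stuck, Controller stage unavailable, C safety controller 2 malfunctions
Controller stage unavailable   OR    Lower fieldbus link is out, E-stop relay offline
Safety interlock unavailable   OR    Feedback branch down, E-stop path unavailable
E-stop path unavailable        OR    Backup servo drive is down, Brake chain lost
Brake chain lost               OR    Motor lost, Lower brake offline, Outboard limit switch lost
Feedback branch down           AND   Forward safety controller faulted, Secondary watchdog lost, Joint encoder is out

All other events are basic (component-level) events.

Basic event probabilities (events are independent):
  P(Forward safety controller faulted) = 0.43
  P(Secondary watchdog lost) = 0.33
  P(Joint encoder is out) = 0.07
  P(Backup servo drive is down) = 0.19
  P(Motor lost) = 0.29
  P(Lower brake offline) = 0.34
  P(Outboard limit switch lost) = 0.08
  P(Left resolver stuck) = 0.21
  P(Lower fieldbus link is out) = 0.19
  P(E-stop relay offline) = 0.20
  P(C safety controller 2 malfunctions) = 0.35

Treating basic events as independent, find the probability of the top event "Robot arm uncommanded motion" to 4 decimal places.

P(Feedback branch down) [AND] = 0.43 × 0.33 × 0.07 = 0.009933
P(Brake chain lost) [OR] = 1 − (1−0.29) × (1−0.34) × (1−0.08) = 0.568888
P(E-stop path unavailable) [OR] = 1 − (1−0.19) × (1−0.568888) = 0.650799
P(Safety interlock unavailable) [OR] = 1 − (1−0.009933) × (1−0.650799) = 0.654268
P(Controller stage unavailable) [OR] = 1 − (1−0.19) × (1−0.20) = 0.352000
P(Servo loop lost) [AND] = 0.21 × 0.352000 × 0.35 = 0.025872
P(Robot arm uncommanded motion) [OR] = 1 − (1−0.654268) × (1−0.025872) = 0.663213
Rounded to 4 decimal places: P(Robot arm uncommanded motion) ≈ 0.6632.

0.6632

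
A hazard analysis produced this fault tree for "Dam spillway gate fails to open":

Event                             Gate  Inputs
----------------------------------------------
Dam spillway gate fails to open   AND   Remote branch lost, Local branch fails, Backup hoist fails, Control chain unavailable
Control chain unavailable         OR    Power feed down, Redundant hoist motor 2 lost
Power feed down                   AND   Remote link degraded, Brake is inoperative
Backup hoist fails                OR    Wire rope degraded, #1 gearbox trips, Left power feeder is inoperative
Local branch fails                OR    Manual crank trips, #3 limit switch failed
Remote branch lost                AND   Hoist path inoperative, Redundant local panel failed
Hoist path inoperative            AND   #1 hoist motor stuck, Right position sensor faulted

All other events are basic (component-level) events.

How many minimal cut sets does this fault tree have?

Hoist path inoperative [AND]: one cut set from each child combined → 1 × 1 = 1 cut set(s).
Remote branch lost [AND]: one cut set from each child combined → 1 × 1 = 1 cut set(s).
Local branch fails [OR]: union of children's cut sets → 2 cut set(s).
Backup hoist fails [OR]: union of children's cut sets → 3 cut set(s).
Power feed down [AND]: one cut set from each child combined → 1 × 1 = 1 cut set(s).
Control chain unavailable [OR]: union of children's cut sets → 2 cut set(s).
Dam spillway gate fails to open [AND]: one cut set from each child combined → 1 × 2 × 3 × 2 = 12 cut set(s).

12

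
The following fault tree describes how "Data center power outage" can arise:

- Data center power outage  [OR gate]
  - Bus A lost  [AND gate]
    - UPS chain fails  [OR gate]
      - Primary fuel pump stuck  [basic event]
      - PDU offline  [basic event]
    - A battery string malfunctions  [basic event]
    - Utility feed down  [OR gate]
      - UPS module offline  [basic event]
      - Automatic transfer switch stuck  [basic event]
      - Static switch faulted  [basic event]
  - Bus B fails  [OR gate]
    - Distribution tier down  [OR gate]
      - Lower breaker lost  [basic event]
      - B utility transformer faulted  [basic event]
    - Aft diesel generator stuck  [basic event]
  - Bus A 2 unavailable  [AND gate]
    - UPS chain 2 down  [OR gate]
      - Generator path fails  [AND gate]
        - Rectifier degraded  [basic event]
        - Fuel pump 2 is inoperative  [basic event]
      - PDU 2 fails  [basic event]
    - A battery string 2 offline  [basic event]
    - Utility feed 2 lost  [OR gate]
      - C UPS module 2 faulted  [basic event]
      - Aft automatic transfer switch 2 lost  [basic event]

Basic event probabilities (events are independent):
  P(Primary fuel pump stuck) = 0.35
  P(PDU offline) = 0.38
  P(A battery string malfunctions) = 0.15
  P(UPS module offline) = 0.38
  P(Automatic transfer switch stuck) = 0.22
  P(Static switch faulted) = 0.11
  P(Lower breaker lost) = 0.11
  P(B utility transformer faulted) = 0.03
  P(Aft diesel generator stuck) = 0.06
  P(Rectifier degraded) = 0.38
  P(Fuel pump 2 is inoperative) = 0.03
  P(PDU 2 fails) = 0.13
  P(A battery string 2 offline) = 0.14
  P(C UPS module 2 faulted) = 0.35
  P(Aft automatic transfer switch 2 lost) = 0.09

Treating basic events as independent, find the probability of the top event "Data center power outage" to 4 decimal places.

P(UPS chain fails) [OR] = 1 − (1−0.35) × (1−0.38) = 0.597000
P(Utility feed down) [OR] = 1 − (1−0.38) × (1−0.22) × (1−0.11) = 0.569596
P(Bus A lost) [AND] = 0.597000 × 0.15 × 0.569596 = 0.051007
P(Distribution tier down) [OR] = 1 − (1−0.11) × (1−0.03) = 0.136700
P(Bus B fails) [OR] = 1 − (1−0.136700) × (1−0.06) = 0.188498
P(Generator path fails) [AND] = 0.38 × 0.03 = 0.011400
P(UPS chain 2 down) [OR] = 1 − (1−0.011400) × (1−0.13) = 0.139918
P(Utility feed 2 lost) [OR] = 1 − (1−0.35) × (1−0.09) = 0.408500
P(Bus A 2 unavailable) [AND] = 0.139918 × 0.14 × 0.408500 = 0.008002
P(Data center power outage) [OR] = 1 − (1−0.051007) × (1−0.188498) × (1−0.008002) = 0.236053
Rounded to 4 decimal places: P(Data center power outage) ≈ 0.2361.

0.2361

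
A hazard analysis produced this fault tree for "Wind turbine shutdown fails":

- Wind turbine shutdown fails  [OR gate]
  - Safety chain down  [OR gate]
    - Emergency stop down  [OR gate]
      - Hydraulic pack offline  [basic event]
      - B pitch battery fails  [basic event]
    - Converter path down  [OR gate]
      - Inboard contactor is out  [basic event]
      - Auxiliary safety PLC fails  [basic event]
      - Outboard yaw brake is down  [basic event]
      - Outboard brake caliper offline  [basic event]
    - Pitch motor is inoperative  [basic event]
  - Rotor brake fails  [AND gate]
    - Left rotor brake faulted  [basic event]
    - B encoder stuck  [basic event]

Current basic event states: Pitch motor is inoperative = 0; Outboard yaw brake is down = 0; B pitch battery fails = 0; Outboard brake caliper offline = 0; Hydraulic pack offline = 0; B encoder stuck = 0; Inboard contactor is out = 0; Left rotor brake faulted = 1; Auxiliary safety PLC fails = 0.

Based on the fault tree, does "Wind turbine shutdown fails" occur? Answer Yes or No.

No

Emergency stop down [OR]: Hydraulic pack offline=not, B pitch battery fails=not → no input occurs → does not occur.
Converter path down [OR]: Inboard contactor is out=not, Auxiliary safety PLC fails=not, Outboard yaw brake is down=not, Outboard brake caliper offline=not → no input occurs → does not occur.
Safety chain down [OR]: Emergency stop down=not, Converter path down=not, Pitch motor is inoperative=not → no input occurs → does not occur.
Rotor brake fails [AND]: Left rotor brake faulted=occurs, B encoder stuck=not → not all inputs occur → does not occur.
Wind turbine shutdown fails [OR]: Safety chain down=not, Rotor brake fails=not → no input occurs → does not occur.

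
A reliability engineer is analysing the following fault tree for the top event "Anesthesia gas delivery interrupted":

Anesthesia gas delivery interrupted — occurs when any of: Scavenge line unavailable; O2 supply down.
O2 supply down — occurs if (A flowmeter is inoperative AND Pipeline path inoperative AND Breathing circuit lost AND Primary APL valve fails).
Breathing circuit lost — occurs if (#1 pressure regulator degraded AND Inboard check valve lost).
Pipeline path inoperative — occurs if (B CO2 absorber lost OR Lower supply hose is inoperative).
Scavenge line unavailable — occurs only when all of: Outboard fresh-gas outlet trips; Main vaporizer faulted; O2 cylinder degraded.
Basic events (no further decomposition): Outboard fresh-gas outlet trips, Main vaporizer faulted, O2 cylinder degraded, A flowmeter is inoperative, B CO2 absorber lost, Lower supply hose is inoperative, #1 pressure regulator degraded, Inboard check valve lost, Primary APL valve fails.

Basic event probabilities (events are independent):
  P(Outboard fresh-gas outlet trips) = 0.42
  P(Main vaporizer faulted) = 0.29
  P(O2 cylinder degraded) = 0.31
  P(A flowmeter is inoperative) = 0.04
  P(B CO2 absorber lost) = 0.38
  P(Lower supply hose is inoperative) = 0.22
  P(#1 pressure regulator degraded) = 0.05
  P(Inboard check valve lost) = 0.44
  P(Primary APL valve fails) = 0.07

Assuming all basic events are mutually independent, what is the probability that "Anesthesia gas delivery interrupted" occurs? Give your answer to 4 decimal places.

0.0378

P(Scavenge line unavailable) [AND] = 0.42 × 0.29 × 0.31 = 0.037758
P(Pipeline path inoperative) [OR] = 1 − (1−0.38) × (1−0.22) = 0.516400
P(Breathing circuit lost) [AND] = 0.05 × 0.44 = 0.022000
P(O2 supply down) [AND] = 0.04 × 0.516400 × 0.022000 × 0.07 = 0.000032
P(Anesthesia gas delivery interrupted) [OR] = 1 − (1−0.037758) × (1−0.000032) = 0.037789
Rounded to 4 decimal places: P(Anesthesia gas delivery interrupted) ≈ 0.0378.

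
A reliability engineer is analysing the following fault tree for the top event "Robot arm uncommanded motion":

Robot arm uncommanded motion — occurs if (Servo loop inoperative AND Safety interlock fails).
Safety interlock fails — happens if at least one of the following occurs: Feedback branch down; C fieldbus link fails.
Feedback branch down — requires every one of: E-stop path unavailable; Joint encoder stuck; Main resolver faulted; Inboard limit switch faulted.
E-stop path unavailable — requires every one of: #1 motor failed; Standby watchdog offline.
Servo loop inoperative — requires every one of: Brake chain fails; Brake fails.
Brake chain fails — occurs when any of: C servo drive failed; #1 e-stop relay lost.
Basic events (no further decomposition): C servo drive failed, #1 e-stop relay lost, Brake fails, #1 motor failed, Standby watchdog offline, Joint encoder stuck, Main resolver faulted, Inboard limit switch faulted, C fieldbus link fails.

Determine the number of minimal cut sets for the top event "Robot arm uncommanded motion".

Brake chain fails [OR]: union of children's cut sets → 2 cut set(s).
Servo loop inoperative [AND]: one cut set from each child combined → 2 × 1 = 2 cut set(s).
E-stop path unavailable [AND]: one cut set from each child combined → 1 × 1 = 1 cut set(s).
Feedback branch down [AND]: one cut set from each child combined → 1 × 1 × 1 × 1 = 1 cut set(s).
Safety interlock fails [OR]: union of children's cut sets → 2 cut set(s).
Robot arm uncommanded motion [AND]: one cut set from each child combined → 2 × 2 = 4 cut set(s).
Minimal cut sets: {#1 motor failed, Brake fails, C servo drive failed, Inboard limit switch faulted, Joint encoder stuck, Main resolver faulted, Standby watchdog offline}; {Brake fails, C fieldbus link fails, C servo drive failed}; {#1 e-stop relay lost, #1 motor failed, Brake fails, Inboard limit switch faulted, Joint encoder stuck, Main resolver faulted, Standby watchdog offline}; {#1 e-stop relay lost, Brake fails, C fieldbus link fails}.

4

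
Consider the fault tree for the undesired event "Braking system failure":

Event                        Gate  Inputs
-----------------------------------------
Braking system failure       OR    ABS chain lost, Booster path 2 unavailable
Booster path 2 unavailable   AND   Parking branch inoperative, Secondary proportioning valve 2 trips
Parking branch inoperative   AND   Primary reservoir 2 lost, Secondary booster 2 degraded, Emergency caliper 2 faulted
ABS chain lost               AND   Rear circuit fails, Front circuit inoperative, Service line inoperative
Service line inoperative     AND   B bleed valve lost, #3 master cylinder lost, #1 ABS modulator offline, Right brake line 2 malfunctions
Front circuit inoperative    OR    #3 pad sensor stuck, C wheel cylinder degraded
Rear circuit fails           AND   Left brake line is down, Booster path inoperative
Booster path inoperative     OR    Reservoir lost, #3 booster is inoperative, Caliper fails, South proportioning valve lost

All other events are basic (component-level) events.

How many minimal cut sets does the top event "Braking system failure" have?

9

Booster path inoperative [OR]: union of children's cut sets → 4 cut set(s).
Rear circuit fails [AND]: one cut set from each child combined → 1 × 4 = 4 cut set(s).
Front circuit inoperative [OR]: union of children's cut sets → 2 cut set(s).
Service line inoperative [AND]: one cut set from each child combined → 1 × 1 × 1 × 1 = 1 cut set(s).
ABS chain lost [AND]: one cut set from each child combined → 4 × 2 × 1 = 8 cut set(s).
Parking branch inoperative [AND]: one cut set from each child combined → 1 × 1 × 1 = 1 cut set(s).
Booster path 2 unavailable [AND]: one cut set from each child combined → 1 × 1 = 1 cut set(s).
Braking system failure [OR]: union of children's cut sets → 9 cut set(s).
Minimal cut sets: {#1 ABS modulator offline, #3 master cylinder lost, #3 pad sensor stuck, B bleed valve lost, Left brake line is down, Reservoir lost, Right brake line 2 malfunctions}; {#1 ABS modulator offline, #3 master cylinder lost, B bleed valve lost, C wheel cylinder degraded, Left brake line is down, Reservoir lost, Right brake line 2 malfunctions}; {#1 ABS modulator offline, #3 booster is inoperative, #3 master cylinder lost, #3 pad sensor stuck, B bleed valve lost, Left brake line is down, Right brake line 2 malfunctions}; {#1 ABS modulator offline, #3 booster is inoperative, #3 master cylinder lost, B bleed valve lost, C wheel cylinder degraded, Left brake line is down, Right brake line 2 malfunctions}; {#1 ABS modulator offline, #3 master cylinder lost, #3 pad sensor stuck, B bleed valve lost, Caliper fails, Left brake line is down, Right brake line 2 malfunctions}; {#1 ABS modulator offline, #3 master cylinder lost, B bleed valve lost, C wheel cylinder degraded, Caliper fails, Left brake line is down, Right brake line 2 malfunctions}; {#1 ABS modulator offline, #3 master cylinder lost, #3 pad sensor stuck, B bleed valve lost, Left brake line is down, Right brake line 2 malfunctions, South proportioning valve lost}; {#1 ABS modulator offline, #3 master cylinder lost, B bleed valve lost, C wheel cylinder degraded, Left brake line is down, Right brake line 2 malfunctions, South proportioning valve lost}; {Emergency caliper 2 faulted, Primary reservoir 2 lost, Secondary booster 2 degraded, Secondary proportioning valve 2 trips}.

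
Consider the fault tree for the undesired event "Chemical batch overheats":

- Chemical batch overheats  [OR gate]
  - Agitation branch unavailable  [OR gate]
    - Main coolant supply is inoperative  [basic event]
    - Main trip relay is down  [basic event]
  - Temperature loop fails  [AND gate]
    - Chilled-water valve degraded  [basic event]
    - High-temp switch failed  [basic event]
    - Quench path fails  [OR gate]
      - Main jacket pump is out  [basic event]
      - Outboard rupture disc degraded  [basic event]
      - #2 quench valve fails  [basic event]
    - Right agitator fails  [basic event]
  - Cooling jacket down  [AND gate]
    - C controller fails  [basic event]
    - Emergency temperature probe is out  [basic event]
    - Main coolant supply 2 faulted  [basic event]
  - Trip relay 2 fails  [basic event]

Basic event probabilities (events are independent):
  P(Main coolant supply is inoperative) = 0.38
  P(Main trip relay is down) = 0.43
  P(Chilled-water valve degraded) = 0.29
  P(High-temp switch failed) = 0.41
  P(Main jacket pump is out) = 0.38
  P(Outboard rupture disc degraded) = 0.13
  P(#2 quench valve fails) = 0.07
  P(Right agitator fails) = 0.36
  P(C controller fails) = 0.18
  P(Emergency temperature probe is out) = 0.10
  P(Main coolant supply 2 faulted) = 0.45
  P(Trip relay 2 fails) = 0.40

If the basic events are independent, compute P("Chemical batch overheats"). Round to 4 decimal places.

P(Agitation branch unavailable) [OR] = 1 − (1−0.38) × (1−0.43) = 0.646600
P(Quench path fails) [OR] = 1 − (1−0.38) × (1−0.13) × (1−0.07) = 0.498358
P(Temperature loop fails) [AND] = 0.29 × 0.41 × 0.498358 × 0.36 = 0.021332
P(Cooling jacket down) [AND] = 0.18 × 0.10 × 0.45 = 0.008100
P(Chemical batch overheats) [OR] = 1 − (1−0.646600) × (1−0.021332) × (1−0.008100) × (1−0.40) = 0.794164
Rounded to 4 decimal places: P(Chemical batch overheats) ≈ 0.7942.

0.7942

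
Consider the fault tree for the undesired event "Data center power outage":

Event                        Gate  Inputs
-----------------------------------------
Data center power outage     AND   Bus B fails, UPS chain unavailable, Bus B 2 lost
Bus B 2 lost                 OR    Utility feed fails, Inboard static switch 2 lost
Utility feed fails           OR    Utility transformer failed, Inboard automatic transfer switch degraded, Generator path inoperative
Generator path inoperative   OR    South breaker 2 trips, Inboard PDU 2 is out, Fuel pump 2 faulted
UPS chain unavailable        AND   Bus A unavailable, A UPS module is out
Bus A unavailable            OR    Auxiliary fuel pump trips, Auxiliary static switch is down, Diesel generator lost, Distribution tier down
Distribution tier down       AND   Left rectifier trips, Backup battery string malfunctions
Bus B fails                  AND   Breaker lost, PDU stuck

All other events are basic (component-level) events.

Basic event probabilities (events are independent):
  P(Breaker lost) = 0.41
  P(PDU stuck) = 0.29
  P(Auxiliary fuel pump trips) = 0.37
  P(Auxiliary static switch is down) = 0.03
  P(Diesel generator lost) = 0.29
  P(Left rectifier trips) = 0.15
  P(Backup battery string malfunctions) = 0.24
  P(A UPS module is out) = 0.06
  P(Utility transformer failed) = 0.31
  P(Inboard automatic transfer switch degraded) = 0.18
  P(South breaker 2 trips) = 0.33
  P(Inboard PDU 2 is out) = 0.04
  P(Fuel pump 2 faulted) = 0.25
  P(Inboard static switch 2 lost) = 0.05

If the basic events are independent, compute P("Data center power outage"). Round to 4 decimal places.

0.0031

P(Bus B fails) [AND] = 0.41 × 0.29 = 0.118900
P(Distribution tier down) [AND] = 0.15 × 0.24 = 0.036000
P(Bus A unavailable) [OR] = 1 − (1−0.37) × (1−0.03) × (1−0.29) × (1−0.036000) = 0.581739
P(UPS chain unavailable) [AND] = 0.581739 × 0.06 = 0.034904
P(Generator path inoperative) [OR] = 1 − (1−0.33) × (1−0.04) × (1−0.25) = 0.517600
P(Utility feed fails) [OR] = 1 − (1−0.31) × (1−0.18) × (1−0.517600) = 0.727058
P(Bus B 2 lost) [OR] = 1 − (1−0.727058) × (1−0.05) = 0.740705
P(Data center power outage) [AND] = 0.118900 × 0.034904 × 0.740705 = 0.003074
Rounded to 4 decimal places: P(Data center power outage) ≈ 0.0031.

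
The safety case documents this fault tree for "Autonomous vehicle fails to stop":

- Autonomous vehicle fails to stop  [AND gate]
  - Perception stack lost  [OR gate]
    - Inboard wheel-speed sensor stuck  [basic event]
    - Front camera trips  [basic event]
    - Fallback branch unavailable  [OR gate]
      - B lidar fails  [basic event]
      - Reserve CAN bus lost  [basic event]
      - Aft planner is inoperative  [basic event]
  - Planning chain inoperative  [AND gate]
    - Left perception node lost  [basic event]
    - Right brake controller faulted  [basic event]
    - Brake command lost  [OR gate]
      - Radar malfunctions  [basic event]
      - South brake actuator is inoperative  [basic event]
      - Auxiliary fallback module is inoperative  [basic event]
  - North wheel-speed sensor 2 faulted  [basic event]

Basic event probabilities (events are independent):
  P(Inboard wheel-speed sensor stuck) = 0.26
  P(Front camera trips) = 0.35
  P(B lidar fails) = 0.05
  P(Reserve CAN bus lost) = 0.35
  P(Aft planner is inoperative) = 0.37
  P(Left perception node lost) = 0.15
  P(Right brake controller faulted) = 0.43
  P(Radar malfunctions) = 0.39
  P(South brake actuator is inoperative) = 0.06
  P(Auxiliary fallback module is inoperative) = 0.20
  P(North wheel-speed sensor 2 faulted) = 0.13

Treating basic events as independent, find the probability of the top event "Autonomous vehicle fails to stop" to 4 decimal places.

P(Fallback branch unavailable) [OR] = 1 − (1−0.05) × (1−0.35) × (1−0.37) = 0.610975
P(Perception stack lost) [OR] = 1 − (1−0.26) × (1−0.35) × (1−0.610975) = 0.812879
P(Brake command lost) [OR] = 1 − (1−0.39) × (1−0.06) × (1−0.20) = 0.541280
P(Planning chain inoperative) [AND] = 0.15 × 0.43 × 0.541280 = 0.034913
P(Autonomous vehicle fails to stop) [AND] = 0.812879 × 0.034913 × 0.13 = 0.003689
Rounded to 4 decimal places: P(Autonomous vehicle fails to stop) ≈ 0.0037.

0.0037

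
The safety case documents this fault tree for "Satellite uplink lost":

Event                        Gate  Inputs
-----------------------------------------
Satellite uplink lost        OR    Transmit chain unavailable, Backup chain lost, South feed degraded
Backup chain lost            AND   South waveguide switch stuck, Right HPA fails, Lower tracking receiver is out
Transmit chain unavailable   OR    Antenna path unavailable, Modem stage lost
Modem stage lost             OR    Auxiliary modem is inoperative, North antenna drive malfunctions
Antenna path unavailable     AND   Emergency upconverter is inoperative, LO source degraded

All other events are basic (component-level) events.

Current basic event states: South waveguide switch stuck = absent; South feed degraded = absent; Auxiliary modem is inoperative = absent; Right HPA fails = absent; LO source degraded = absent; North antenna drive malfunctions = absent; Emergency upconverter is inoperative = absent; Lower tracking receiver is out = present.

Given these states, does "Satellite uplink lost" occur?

No

Antenna path unavailable [AND]: Emergency upconverter is inoperative=not, LO source degraded=not → not all inputs occur → does not occur.
Modem stage lost [OR]: Auxiliary modem is inoperative=not, North antenna drive malfunctions=not → no input occurs → does not occur.
Transmit chain unavailable [OR]: Antenna path unavailable=not, Modem stage lost=not → no input occurs → does not occur.
Backup chain lost [AND]: South waveguide switch stuck=not, Right HPA fails=not, Lower tracking receiver is out=occurs → not all inputs occur → does not occur.
Satellite uplink lost [OR]: Transmit chain unavailable=not, Backup chain lost=not, South feed degraded=not → no input occurs → does not occur.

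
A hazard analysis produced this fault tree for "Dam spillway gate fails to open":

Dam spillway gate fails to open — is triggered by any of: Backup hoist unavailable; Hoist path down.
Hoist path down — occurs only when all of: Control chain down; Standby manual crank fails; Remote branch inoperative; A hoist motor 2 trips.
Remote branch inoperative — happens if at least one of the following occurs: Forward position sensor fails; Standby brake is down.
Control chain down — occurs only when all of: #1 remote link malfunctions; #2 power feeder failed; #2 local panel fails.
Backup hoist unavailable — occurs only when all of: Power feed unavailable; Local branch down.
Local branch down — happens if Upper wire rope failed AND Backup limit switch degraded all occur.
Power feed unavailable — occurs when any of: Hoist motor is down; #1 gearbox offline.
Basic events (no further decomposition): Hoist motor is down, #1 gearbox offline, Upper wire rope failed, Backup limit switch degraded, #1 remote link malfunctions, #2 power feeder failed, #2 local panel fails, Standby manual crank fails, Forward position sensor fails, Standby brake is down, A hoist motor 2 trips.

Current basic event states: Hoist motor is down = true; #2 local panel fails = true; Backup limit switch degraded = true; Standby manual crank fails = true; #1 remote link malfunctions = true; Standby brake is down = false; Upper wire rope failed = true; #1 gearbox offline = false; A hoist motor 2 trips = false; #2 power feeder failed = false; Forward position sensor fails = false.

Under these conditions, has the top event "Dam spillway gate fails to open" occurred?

Yes

Power feed unavailable [OR]: Hoist motor is down=occurs, #1 gearbox offline=not → at least one input occurs → occurs.
Local branch down [AND]: Upper wire rope failed=occurs, Backup limit switch degraded=occurs → all inputs occur → occurs.
Backup hoist unavailable [AND]: Power feed unavailable=occurs, Local branch down=occurs → all inputs occur → occurs.
Control chain down [AND]: #1 remote link malfunctions=occurs, #2 power feeder failed=not, #2 local panel fails=occurs → not all inputs occur → does not occur.
Remote branch inoperative [OR]: Forward position sensor fails=not, Standby brake is down=not → no input occurs → does not occur.
Hoist path down [AND]: Control chain down=not, Standby manual crank fails=occurs, Remote branch inoperative=not, A hoist motor 2 trips=not → not all inputs occur → does not occur.
Dam spillway gate fails to open [OR]: Backup hoist unavailable=occurs, Hoist path down=not → at least one input occurs → occurs.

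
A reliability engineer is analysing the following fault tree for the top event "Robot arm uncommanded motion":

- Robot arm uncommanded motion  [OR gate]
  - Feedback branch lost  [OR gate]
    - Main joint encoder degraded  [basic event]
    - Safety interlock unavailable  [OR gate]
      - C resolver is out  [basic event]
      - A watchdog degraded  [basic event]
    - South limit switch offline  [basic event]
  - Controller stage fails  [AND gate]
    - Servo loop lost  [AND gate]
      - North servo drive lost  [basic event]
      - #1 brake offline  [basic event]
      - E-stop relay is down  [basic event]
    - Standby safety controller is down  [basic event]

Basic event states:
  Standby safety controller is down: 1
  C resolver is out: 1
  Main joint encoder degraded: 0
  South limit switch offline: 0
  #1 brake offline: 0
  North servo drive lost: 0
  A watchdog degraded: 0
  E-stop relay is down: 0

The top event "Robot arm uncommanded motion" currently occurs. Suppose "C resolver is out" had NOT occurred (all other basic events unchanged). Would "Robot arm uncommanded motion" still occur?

Counterfactual: set "C resolver is out" to not occurred.
Safety interlock unavailable [OR]: C resolver is out=not, A watchdog degraded=not → no input occurs → does not occur.
Feedback branch lost [OR]: Main joint encoder degraded=not, Safety interlock unavailable=not, South limit switch offline=not → no input occurs → does not occur.
Servo loop lost [AND]: North servo drive lost=not, #1 brake offline=not, E-stop relay is down=not → not all inputs occur → does not occur.
Controller stage fails [AND]: Servo loop lost=not, Standby safety controller is down=occurs → not all inputs occur → does not occur.
Robot arm uncommanded motion [OR]: Feedback branch lost=not, Controller stage fails=not → no input occurs → does not occur.

No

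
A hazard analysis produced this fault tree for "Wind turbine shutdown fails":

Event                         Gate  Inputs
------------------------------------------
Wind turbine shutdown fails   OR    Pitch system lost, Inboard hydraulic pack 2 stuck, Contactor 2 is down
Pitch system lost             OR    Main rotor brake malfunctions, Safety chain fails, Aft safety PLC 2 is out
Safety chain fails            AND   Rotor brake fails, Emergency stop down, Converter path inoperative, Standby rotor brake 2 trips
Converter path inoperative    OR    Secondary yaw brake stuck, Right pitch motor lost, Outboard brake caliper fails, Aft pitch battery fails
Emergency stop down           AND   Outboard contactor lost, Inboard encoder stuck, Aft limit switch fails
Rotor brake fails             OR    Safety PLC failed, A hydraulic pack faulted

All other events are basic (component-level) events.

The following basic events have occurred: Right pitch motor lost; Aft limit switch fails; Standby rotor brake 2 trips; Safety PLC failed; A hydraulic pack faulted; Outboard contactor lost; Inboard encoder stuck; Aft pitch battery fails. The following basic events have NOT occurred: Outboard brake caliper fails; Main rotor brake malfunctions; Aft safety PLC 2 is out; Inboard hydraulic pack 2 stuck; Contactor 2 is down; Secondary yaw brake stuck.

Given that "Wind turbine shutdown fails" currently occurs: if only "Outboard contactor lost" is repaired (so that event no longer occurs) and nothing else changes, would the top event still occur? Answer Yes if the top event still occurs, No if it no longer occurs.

Counterfactual: set "Outboard contactor lost" to not occurred.
Rotor brake fails [OR]: Safety PLC failed=occurs, A hydraulic pack faulted=occurs → at least one input occurs → occurs.
Emergency stop down [AND]: Outboard contactor lost=not, Inboard encoder stuck=occurs, Aft limit switch fails=occurs → not all inputs occur → does not occur.
Converter path inoperative [OR]: Secondary yaw brake stuck=not, Right pitch motor lost=occurs, Outboard brake caliper fails=not, Aft pitch battery fails=occurs → at least one input occurs → occurs.
Safety chain fails [AND]: Rotor brake fails=occurs, Emergency stop down=not, Converter path inoperative=occurs, Standby rotor brake 2 trips=occurs → not all inputs occur → does not occur.
Pitch system lost [OR]: Main rotor brake malfunctions=not, Safety chain fails=not, Aft safety PLC 2 is out=not → no input occurs → does not occur.
Wind turbine shutdown fails [OR]: Pitch system lost=not, Inboard hydraulic pack 2 stuck=not, Contactor 2 is down=not → no input occurs → does not occur.

No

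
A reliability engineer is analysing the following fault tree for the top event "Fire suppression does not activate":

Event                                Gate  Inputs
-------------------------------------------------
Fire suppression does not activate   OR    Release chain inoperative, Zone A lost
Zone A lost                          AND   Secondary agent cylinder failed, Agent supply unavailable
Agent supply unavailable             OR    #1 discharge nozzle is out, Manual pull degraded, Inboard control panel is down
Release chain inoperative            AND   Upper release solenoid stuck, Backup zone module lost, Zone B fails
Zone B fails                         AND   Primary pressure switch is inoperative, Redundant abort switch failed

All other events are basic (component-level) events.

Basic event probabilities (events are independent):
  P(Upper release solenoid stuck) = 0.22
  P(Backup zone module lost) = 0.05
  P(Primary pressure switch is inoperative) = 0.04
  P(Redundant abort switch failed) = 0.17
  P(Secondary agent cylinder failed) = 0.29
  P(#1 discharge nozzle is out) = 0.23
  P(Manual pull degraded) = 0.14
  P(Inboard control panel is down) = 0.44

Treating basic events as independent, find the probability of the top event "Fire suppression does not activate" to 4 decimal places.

0.1825

P(Zone B fails) [AND] = 0.04 × 0.17 = 0.006800
P(Release chain inoperative) [AND] = 0.22 × 0.05 × 0.006800 = 0.000075
P(Agent supply unavailable) [OR] = 1 − (1−0.23) × (1−0.14) × (1−0.44) = 0.629168
P(Zone A lost) [AND] = 0.29 × 0.629168 = 0.182459
P(Fire suppression does not activate) [OR] = 1 − (1−0.000075) × (1−0.182459) = 0.182520
Rounded to 4 decimal places: P(Fire suppression does not activate) ≈ 0.1825.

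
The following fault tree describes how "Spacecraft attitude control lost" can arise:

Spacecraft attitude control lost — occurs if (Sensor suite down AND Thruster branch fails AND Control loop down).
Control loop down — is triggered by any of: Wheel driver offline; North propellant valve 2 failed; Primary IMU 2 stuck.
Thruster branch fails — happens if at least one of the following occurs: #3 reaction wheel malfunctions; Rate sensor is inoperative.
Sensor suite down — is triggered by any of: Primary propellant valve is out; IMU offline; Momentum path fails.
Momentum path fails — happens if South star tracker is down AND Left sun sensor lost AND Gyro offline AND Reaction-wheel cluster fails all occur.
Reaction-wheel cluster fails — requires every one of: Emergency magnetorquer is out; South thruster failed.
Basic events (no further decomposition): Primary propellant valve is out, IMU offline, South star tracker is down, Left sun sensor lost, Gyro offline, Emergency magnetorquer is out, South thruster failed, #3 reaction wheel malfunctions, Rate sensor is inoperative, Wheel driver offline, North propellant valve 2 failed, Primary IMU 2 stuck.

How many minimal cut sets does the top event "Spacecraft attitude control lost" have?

18

Reaction-wheel cluster fails [AND]: one cut set from each child combined → 1 × 1 = 1 cut set(s).
Momentum path fails [AND]: one cut set from each child combined → 1 × 1 × 1 × 1 = 1 cut set(s).
Sensor suite down [OR]: union of children's cut sets → 3 cut set(s).
Thruster branch fails [OR]: union of children's cut sets → 2 cut set(s).
Control loop down [OR]: union of children's cut sets → 3 cut set(s).
Spacecraft attitude control lost [AND]: one cut set from each child combined → 3 × 2 × 3 = 18 cut set(s).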